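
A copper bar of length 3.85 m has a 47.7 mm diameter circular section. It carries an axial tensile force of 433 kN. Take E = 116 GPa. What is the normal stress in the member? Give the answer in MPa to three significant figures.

242 MPa

A = 1787 mm².
σ = N/A = 433000/1787 = 242.3 MPa.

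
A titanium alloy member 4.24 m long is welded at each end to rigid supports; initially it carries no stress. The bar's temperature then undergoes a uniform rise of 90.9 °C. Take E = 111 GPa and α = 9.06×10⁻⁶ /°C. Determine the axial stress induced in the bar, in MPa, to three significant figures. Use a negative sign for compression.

-91.4 MPa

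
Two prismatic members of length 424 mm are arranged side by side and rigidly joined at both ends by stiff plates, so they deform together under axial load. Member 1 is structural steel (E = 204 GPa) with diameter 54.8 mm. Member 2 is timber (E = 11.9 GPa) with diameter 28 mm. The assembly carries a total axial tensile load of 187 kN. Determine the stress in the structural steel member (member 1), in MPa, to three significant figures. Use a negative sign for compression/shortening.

78.1 MPa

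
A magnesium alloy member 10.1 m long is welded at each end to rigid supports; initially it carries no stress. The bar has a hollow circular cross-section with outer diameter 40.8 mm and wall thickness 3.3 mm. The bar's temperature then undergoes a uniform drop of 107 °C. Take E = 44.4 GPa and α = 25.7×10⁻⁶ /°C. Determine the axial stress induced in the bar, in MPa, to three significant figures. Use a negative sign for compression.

122 MPa

Free thermal expansion αLΔT = 25.7e-6 · 10100 · -107 = -27.77 mm.
The walls impose strain ε = −(-27.77)/10100 = 2.7499e-03; σ = Eε = 44400 · 2.7499e-03 = 122.1 MPa.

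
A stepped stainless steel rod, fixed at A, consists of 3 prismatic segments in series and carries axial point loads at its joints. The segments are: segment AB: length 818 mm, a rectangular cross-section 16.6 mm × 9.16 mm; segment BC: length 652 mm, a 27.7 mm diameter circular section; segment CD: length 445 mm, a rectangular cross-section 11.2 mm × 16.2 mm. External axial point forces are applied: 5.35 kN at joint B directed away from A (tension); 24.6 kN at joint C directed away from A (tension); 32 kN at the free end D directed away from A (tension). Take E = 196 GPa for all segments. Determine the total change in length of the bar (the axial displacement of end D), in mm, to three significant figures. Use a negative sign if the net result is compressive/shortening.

2.41 mm

Internal axial forces (sectioning from the free end, tension +): N_CD = 32 kN, N_BC = 56.6 kN, N_AB = 61.95 kN.
A_AB = 152.1 mm².
A_BC = 602.6 mm².
A_CD = 181.4 mm².
δ_AB = 61950·818/(152.1·196000) = 1.7 mm
δ_BC = 56600·652/(602.6·196000) = 0.3124 mm
δ_CD = 32000·445/(181.4·196000) = 0.4004 mm
δ = Σδ_i = 2.413 mm.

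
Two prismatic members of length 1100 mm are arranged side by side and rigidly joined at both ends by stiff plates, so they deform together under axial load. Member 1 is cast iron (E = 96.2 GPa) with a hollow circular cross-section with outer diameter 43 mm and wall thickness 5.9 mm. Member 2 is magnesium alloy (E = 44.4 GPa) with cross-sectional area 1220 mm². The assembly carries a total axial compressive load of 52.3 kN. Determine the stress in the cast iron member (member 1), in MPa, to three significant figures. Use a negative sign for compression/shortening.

A_1 = 687.7 mm².
Equal strain + equilibrium ⇒ each member carries load in proportion to AE: A₁E₁ = 66150000 N, A₂E₂ = 54170000 N, ΣAE = 120300000 N.
σ₁ = P·E₁/ΣAE = -52300·96200/120300000 = -41.82 MPa.

-41.8 MPa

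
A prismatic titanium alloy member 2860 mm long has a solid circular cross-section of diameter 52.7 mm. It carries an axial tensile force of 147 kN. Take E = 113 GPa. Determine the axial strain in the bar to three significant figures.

A = 2181 mm².
σ = N/A = 67.39 MPa; ε = σ/E = 67.39/113000 = 5.964e-04.

5.96e-04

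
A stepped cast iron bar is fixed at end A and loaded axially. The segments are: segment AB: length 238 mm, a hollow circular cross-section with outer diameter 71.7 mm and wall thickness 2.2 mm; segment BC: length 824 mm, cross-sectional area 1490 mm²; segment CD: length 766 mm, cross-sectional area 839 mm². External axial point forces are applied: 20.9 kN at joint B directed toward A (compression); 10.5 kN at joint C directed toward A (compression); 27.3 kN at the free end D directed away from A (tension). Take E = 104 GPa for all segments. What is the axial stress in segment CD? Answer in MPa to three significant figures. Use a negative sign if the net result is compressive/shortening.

32.5 MPa

Internal axial forces (sectioning from the free end, tension +): N_CD = 27.3 kN, N_BC = 16.8 kN, N_AB = -4.1 kN.
σ_CD = N_CD/A_CD = 27300/839 = 32.54 MPa.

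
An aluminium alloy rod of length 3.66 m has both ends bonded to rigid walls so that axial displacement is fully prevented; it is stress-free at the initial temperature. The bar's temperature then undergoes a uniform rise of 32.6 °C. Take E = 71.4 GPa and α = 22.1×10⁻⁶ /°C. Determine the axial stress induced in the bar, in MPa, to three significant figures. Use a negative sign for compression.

Free thermal expansion αLΔT = 22.1e-6 · 3660 · 32.6 = 2.637 mm.
The walls impose strain ε = −(2.637)/3660 = -7.2046e-04; σ = Eε = 71400 · -7.2046e-04 = -51.44 MPa.

-51.4 MPa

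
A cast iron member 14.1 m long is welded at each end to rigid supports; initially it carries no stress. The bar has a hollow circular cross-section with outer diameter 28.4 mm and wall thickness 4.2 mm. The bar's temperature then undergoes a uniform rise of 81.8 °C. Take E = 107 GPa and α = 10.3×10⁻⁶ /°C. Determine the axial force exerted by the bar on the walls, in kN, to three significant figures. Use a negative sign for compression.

-28.8 kN

Free thermal expansion αLΔT = 10.3e-6 · 14100 · 81.8 = 11.88 mm.
The walls impose strain ε = −(11.88)/14100 = -8.4254e-04; σ = Eε = 107000 · -8.4254e-04 = -90.15 MPa.
Wall reaction R = σ·A = -90.15·319.3 = -28790 N = -28.79 kN.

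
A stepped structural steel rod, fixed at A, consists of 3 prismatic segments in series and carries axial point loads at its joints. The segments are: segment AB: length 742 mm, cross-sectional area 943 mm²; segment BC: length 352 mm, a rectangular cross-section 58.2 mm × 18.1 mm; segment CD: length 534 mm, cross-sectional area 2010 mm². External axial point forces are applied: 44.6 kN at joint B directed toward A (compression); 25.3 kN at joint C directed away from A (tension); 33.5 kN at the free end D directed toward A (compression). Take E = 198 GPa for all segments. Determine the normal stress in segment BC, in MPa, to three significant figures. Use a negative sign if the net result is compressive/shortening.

Internal axial forces (sectioning from the free end, tension +): N_CD = -33.5 kN, N_BC = -8.2 kN, N_AB = -52.8 kN.
A_BC = 1053 mm².
σ_BC = N_BC/A_BC = -8200/1053 = -7.784 MPa.

-7.78 MPa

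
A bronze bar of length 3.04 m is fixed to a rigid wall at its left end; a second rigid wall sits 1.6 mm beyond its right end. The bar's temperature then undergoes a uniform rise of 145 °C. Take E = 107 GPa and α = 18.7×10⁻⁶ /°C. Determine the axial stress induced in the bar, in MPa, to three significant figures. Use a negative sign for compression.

-234 MPa

Free thermal expansion αLΔT = 18.7e-6 · 3040 · 145 = 8.243 mm.
The walls engage after the gap closes; constrained expansion = 8.243 − 1.6 = 6.643 mm.
The walls impose strain ε = −(6.643)/3040 = -2.1852e-03; σ = Eε = 107000 · -2.1852e-03 = -233.8 MPa.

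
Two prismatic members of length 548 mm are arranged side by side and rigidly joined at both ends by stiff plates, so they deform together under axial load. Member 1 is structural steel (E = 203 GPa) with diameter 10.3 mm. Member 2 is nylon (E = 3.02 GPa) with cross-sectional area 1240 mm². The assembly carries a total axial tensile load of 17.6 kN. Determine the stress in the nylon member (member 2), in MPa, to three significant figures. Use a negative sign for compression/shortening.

A_1 = 83.32 mm².
Equal strain + equilibrium ⇒ each member carries load in proportion to AE: A₁E₁ = 16910000 N, A₂E₂ = 3745000 N, ΣAE = 20660000 N.
σ₂ = P·E₂/ΣAE = 17600·3020/20660000 = 2.573 MPa.

2.57 MPa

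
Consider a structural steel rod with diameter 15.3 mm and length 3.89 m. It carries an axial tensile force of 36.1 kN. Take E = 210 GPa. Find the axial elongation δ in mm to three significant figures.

3.64 mm

A = 183.9 mm².
δ_mech = NL/(AE) = 36100·3890/(183.9·210000) = 3.637 mm.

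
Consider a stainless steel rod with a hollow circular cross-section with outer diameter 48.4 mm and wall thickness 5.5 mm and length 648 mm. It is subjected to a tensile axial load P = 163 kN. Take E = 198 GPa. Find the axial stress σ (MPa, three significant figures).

A = 741.3 mm².
σ = N/A = 163000/741.3 = 219.9 MPa.

220 MPa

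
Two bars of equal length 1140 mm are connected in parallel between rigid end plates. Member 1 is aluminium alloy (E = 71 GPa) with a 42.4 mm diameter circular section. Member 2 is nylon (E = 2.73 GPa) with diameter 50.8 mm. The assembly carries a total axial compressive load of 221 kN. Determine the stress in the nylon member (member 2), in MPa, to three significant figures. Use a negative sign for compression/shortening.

A_1 = 1412 mm².
A_2 = 2027 mm².
Equal strain + equilibrium ⇒ each member carries load in proportion to AE: A₁E₁ = 100200000 N, A₂E₂ = 5533000 N, ΣAE = 105800000 N.
σ₂ = P·E₂/ΣAE = -221000·2730/105800000 = -5.704 MPa.

-5.70 MPa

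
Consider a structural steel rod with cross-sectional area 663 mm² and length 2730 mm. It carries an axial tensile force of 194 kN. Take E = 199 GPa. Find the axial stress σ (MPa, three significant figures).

σ = N/A = 194000/663 = 292.6 MPa.

293 MPa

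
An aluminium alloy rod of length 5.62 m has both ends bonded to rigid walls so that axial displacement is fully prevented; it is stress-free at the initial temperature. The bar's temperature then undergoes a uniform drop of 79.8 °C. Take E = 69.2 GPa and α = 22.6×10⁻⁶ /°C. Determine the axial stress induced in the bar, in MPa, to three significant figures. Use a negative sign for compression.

Free thermal expansion αLΔT = 22.6e-6 · 5620 · -79.8 = -10.14 mm.
The walls impose strain ε = −(-10.14)/5620 = 1.8035e-03; σ = Eε = 69200 · 1.8035e-03 = 124.8 MPa.

125 MPa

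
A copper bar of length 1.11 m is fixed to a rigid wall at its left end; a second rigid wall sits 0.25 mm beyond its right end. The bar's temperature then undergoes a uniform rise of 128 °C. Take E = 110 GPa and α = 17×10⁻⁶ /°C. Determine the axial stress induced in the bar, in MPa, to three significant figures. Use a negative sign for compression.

-215 MPa

Free thermal expansion αLΔT = 17e-6 · 1110 · 128 = 2.415 mm.
The walls engage after the gap closes; constrained expansion = 2.415 − 0.25 = 2.165 mm.
The walls impose strain ε = −(2.165)/1110 = -1.9508e-03; σ = Eε = 110000 · -1.9508e-03 = -214.6 MPa.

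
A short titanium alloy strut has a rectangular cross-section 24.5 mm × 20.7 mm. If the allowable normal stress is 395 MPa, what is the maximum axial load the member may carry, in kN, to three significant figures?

A = 507.1 mm².
P_max = σ_allow · A = 395 · 507.1 = 200300 N = 200.3 kN.

200 kN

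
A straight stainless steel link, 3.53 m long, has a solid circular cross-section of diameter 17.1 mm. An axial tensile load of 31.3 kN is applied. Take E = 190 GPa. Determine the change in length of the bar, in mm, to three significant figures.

A = 229.7 mm².
δ_mech = NL/(AE) = 31300·3530/(229.7·190000) = 2.532 mm.

2.53 mm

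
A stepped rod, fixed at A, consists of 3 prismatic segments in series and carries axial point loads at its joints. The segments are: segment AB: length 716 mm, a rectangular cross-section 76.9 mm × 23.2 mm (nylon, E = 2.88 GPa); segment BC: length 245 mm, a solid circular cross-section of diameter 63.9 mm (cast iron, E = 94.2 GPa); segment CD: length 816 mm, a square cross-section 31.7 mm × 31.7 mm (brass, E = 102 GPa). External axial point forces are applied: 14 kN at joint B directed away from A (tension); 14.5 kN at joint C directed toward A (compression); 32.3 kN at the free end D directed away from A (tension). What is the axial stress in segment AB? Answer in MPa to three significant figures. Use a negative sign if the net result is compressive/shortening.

Internal axial forces (sectioning from the free end, tension +): N_CD = 32.3 kN, N_BC = 17.8 kN, N_AB = 31.8 kN.
A_AB = 1784 mm².
σ_AB = N_AB/A_AB = 31800/1784 = 17.82 MPa.

17.8 MPa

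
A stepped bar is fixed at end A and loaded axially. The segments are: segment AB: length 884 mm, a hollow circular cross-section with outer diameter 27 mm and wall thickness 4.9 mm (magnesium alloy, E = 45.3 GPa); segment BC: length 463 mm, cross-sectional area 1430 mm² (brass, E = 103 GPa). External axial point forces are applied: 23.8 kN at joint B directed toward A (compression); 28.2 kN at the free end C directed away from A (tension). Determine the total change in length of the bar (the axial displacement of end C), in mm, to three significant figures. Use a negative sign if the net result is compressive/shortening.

Internal axial forces (sectioning from the free end, tension +): N_BC = 28.2 kN, N_AB = 4.4 kN.
A_AB = 340.2 mm².
δ_AB = 4400·884/(340.2·45300) = 0.2524 mm
δ_BC = 28200·463/(1430·103000) = 0.08865 mm
δ = Σδ_i = 0.341 mm.

0.341 mm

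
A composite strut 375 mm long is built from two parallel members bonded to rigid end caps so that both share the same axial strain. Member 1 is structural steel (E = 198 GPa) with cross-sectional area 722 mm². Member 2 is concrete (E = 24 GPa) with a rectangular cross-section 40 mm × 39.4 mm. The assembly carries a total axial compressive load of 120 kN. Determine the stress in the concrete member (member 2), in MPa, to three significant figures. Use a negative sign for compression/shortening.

-15.9 MPa

A_2 = 1576 mm².
Equal strain + equilibrium ⇒ each member carries load in proportion to AE: A₁E₁ = 143000000 N, A₂E₂ = 37820000 N, ΣAE = 180800000 N.
σ₂ = P·E₂/ΣAE = -120000·24000/180800000 = -15.93 MPa.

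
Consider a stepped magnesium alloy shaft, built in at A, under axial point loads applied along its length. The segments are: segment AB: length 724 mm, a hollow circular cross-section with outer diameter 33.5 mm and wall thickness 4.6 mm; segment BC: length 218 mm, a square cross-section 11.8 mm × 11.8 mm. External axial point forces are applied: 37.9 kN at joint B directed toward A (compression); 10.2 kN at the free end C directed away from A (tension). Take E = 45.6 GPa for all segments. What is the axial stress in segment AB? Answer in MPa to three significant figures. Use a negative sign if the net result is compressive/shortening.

Internal axial forces (sectioning from the free end, tension +): N_BC = 10.2 kN, N_AB = -27.7 kN.
A_AB = 417.6 mm².
σ_AB = N_AB/A_AB = -27700/417.6 = -66.32 MPa.

-66.3 MPa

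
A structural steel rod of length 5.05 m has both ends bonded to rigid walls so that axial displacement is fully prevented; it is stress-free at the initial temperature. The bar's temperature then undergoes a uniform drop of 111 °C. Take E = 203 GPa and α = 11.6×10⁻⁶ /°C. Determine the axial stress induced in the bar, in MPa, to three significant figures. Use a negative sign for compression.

Free thermal expansion αLΔT = 11.6e-6 · 5050 · -111 = -6.502 mm.
The walls impose strain ε = −(-6.502)/5050 = 1.2876e-03; σ = Eε = 203000 · 1.2876e-03 = 261.4 MPa.

261 MPa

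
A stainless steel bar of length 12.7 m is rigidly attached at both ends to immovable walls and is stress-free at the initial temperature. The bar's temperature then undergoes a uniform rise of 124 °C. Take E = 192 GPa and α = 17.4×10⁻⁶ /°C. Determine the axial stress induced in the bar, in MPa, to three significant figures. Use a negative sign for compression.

Free thermal expansion αLΔT = 17.4e-6 · 12700 · 124 = 27.4 mm.
The walls impose strain ε = −(27.4)/12700 = -2.1576e-03; σ = Eε = 192000 · -2.1576e-03 = -414.3 MPa.

-414 MPa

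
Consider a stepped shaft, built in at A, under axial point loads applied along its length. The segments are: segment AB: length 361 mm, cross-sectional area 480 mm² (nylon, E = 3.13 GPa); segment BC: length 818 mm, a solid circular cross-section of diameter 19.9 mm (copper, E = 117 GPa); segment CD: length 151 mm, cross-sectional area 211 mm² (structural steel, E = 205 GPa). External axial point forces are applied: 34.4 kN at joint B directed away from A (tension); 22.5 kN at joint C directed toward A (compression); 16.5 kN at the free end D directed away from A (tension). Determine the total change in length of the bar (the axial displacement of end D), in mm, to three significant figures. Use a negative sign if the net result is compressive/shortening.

6.75 mm

Internal axial forces (sectioning from the free end, tension +): N_CD = 16.5 kN, N_BC = -6 kN, N_AB = 28.4 kN.
A_BC = 311 mm².
δ_AB = 28400·361/(480·3130) = 6.824 mm
δ_BC = -6000·818/(311·117000) = -0.1349 mm
δ_CD = 16500·151/(211·205000) = 0.0576 mm
δ = Σδ_i = 6.747 mm.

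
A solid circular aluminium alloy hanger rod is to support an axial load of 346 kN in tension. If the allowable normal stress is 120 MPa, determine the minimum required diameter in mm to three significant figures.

Required area A ≥ P/σ_allow = 346000/120 = 2883 mm².
For a solid circular section, d ≥ √(4A/π) = 60.59 mm.

60.6 mm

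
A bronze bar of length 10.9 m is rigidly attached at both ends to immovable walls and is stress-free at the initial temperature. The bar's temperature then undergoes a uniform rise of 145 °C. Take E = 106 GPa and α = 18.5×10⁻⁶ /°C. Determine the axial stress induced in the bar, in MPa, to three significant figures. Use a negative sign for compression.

-284 MPa

Free thermal expansion αLΔT = 18.5e-6 · 10900 · 145 = 29.24 mm.
The walls impose strain ε = −(29.24)/10900 = -2.6825e-03; σ = Eε = 106000 · -2.6825e-03 = -284.3 MPa.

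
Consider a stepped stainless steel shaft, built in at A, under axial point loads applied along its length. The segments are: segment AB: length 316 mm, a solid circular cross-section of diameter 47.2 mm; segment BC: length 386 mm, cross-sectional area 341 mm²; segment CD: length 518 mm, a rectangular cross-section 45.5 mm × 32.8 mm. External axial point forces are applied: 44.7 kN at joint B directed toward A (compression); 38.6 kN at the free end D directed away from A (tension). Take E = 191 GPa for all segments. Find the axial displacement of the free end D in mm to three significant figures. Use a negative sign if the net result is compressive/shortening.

Internal axial forces (sectioning from the free end, tension +): N_CD = 38.6 kN, N_BC = 38.6 kN, N_AB = -6.1 kN.
A_AB = 1750 mm².
A_CD = 1492 mm².
δ_AB = -6100·316/(1750·191000) = -0.005768 mm
δ_BC = 38600·386/(341·191000) = 0.2288 mm
δ_CD = 38600·518/(1492·191000) = 0.07015 mm
δ = Σδ_i = 0.2931 mm.

0.293 mm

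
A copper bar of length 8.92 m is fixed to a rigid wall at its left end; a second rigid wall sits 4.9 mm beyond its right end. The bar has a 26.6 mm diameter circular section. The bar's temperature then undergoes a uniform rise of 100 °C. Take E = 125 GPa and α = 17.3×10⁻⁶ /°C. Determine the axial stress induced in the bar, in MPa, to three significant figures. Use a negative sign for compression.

Free thermal expansion αLΔT = 17.3e-6 · 8920 · 100 = 15.43 mm.
The walls engage after the gap closes; constrained expansion = 15.43 − 4.9 = 10.53 mm.
The walls impose strain ε = −(10.53)/8920 = -1.1807e-03; σ = Eε = 125000 · -1.1807e-03 = -147.6 MPa.

-148 MPa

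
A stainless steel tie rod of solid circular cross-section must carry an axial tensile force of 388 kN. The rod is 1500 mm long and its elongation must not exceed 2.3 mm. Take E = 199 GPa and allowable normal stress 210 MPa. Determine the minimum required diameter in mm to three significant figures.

Required area A ≥ P/σ_allow = 388000/210 = 1848 mm².
For a solid circular section, d ≥ √(4A/π) = 48.5 mm.
Elongation limit: A ≥ PL/(Eδ_allow) = 388000·1500/(199000·2.3) = 1272 mm² ⇒ d ≥ 40.24 mm.
The stress limit governs.

48.5 mm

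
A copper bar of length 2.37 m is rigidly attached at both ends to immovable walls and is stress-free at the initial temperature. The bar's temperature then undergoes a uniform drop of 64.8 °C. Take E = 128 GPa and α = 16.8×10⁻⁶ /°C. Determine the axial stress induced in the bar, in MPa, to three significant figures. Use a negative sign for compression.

139 MPa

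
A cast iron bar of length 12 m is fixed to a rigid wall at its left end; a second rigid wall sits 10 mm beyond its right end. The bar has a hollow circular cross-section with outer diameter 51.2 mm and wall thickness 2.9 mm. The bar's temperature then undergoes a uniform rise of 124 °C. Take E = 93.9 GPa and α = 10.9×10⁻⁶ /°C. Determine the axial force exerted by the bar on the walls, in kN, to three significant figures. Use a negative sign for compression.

-21.4 kN

Free thermal expansion αLΔT = 10.9e-6 · 12000 · 124 = 16.22 mm.
The walls engage after the gap closes; constrained expansion = 16.22 − 10 = 6.219 mm.
The walls impose strain ε = −(6.219)/12000 = -5.1827e-04; σ = Eε = 93900 · -5.1827e-04 = -48.67 MPa.
Wall reaction R = σ·A = -48.67·440 = -21410 N = -21.41 kN.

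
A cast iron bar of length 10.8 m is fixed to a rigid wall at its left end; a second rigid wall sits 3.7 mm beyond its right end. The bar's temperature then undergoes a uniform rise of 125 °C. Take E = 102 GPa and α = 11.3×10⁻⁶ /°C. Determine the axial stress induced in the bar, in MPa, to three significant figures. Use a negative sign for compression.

-109 MPa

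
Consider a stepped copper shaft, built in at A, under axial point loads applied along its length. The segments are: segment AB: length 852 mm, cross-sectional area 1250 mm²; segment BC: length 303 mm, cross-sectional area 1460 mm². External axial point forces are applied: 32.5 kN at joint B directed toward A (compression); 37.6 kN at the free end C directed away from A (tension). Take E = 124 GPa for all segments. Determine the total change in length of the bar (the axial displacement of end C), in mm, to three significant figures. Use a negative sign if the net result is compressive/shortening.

Internal axial forces (sectioning from the free end, tension +): N_BC = 37.6 kN, N_AB = 5.1 kN.
δ_AB = 5100·852/(1250·124000) = 0.02803 mm
δ_BC = 37600·303/(1460·124000) = 0.06293 mm
δ = Σδ_i = 0.09096 mm.

0.0910 mm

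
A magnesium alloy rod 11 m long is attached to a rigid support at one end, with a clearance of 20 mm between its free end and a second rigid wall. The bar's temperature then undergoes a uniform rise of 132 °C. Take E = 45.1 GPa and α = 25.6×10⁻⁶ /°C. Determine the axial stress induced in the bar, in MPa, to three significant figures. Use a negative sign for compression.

-70.4 MPa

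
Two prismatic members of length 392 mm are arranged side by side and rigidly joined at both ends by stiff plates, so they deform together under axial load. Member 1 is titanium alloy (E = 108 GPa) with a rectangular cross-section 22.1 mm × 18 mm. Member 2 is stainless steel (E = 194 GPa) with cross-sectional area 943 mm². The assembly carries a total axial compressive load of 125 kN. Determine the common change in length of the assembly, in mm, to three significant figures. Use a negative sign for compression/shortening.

-0.217 mm

A_1 = 397.8 mm².
Equal strain + equilibrium ⇒ each member carries load in proportion to AE: A₁E₁ = 42960000 N, A₂E₂ = 182900000 N, ΣAE = 225900000 N.
δ = PL/ΣAE = -125000·392/225900000 = -0.2169 mm.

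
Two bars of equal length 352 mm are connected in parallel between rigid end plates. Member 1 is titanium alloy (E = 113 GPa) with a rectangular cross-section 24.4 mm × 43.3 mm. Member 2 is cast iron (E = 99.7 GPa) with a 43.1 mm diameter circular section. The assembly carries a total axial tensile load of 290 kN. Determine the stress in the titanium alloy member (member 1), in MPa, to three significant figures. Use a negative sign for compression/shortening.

124 MPa

A_1 = 1057 mm².
A_2 = 1459 mm².
Equal strain + equilibrium ⇒ each member carries load in proportion to AE: A₁E₁ = 119400000 N, A₂E₂ = 145500000 N, ΣAE = 264800000 N.
σ₁ = P·E₁/ΣAE = 290000·113000/264800000 = 123.7 MPa.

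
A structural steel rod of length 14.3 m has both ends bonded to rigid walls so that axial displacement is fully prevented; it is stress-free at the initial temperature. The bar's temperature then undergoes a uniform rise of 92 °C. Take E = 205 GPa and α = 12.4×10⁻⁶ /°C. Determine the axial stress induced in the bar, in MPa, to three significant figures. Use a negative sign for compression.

-234 MPa

Free thermal expansion αLΔT = 12.4e-6 · 14300 · 92 = 16.31 mm.
The walls impose strain ε = −(16.31)/14300 = -1.1408e-03; σ = Eε = 205000 · -1.1408e-03 = -233.9 MPa.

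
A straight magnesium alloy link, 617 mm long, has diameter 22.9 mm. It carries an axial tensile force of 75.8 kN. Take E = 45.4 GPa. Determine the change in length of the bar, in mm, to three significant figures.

A = 411.9 mm².
δ_mech = NL/(AE) = 75800·617/(411.9·45400) = 2.501 mm.

2.50 mm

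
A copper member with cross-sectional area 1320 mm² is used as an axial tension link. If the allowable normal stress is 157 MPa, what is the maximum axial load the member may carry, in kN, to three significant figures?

P_max = σ_allow · A = 157 · 1320 = 207200 N = 207.2 kN.

207 kN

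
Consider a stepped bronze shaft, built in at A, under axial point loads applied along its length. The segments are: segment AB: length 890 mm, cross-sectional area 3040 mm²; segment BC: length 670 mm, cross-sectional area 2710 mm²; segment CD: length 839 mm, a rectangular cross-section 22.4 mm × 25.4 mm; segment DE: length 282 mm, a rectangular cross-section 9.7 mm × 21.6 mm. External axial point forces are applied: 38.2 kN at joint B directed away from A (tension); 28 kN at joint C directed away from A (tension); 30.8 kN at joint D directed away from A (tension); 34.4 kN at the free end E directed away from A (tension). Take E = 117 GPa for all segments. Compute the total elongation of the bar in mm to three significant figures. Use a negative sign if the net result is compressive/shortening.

1.74 mm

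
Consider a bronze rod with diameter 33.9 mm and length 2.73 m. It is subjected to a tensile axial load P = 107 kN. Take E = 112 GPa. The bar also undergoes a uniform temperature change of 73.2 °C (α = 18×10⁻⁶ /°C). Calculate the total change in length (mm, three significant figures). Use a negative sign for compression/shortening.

A = 902.6 mm².
δ_mech = NL/(AE) = 107000·2730/(902.6·112000) = 2.89 mm.
δ_thermal = αLΔT = 18e-6·2730·73.2 = 3.597 mm.
δ = δ_mech + δ_thermal = 6.487 mm.

6.49 mm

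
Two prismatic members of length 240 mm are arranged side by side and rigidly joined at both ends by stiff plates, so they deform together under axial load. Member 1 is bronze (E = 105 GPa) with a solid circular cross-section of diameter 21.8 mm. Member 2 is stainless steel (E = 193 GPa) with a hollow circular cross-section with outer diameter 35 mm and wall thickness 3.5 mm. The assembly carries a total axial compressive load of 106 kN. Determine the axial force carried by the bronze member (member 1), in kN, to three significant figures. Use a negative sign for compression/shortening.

A_1 = 373.3 mm².
A_2 = 346.4 mm².
Equal strain + equilibrium ⇒ each member carries load in proportion to AE: A₁E₁ = 39190000 N, A₂E₂ = 66850000 N, ΣAE = 106000000 N.
F₁ = P·A₁E₁/ΣAE = -106000·39190000/106000000 = -39180 N.

-39.2 kN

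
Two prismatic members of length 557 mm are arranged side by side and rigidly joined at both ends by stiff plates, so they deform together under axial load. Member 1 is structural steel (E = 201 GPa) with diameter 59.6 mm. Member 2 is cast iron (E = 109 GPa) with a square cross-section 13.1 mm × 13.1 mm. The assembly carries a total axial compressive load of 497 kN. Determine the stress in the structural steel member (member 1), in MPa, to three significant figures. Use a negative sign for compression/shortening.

-172 MPa

A_1 = 2790 mm².
A_2 = 171.6 mm².
Equal strain + equilibrium ⇒ each member carries load in proportion to AE: A₁E₁ = 560800000 N, A₂E₂ = 18710000 N, ΣAE = 579500000 N.
σ₁ = P·E₁/ΣAE = -497000·201000/579500000 = -172.4 MPa.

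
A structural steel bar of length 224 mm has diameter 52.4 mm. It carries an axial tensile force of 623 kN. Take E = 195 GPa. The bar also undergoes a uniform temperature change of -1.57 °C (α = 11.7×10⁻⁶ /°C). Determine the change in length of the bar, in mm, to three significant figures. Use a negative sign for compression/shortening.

A = 2157 mm².
δ_mech = NL/(AE) = 623000·224/(2157·195000) = 0.3319 mm.
δ_thermal = αLΔT = 11.7e-6·224·-1.57 = -0.004115 mm.
δ = δ_mech + δ_thermal = 0.3277 mm.

0.328 mm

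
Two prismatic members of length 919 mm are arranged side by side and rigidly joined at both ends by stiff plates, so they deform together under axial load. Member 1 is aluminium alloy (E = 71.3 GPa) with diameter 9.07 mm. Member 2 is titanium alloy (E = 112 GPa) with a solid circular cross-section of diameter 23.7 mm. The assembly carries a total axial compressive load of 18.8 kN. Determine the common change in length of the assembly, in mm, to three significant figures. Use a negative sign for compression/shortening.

A_1 = 64.61 mm².
A_2 = 441.2 mm².
Equal strain + equilibrium ⇒ each member carries load in proportion to AE: A₁E₁ = 4607000 N, A₂E₂ = 49410000 N, ΣAE = 54020000 N.
δ = PL/ΣAE = -18800·919/54020000 = -0.3199 mm.

-0.320 mm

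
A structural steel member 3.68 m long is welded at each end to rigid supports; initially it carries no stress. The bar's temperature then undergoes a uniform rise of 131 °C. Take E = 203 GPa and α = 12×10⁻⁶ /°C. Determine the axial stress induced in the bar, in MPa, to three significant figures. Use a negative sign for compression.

-319 MPa

Free thermal expansion αLΔT = 12e-6 · 3680 · 131 = 5.785 mm.
The walls impose strain ε = −(5.785)/3680 = -1.5720e-03; σ = Eε = 203000 · -1.5720e-03 = -319.1 MPa.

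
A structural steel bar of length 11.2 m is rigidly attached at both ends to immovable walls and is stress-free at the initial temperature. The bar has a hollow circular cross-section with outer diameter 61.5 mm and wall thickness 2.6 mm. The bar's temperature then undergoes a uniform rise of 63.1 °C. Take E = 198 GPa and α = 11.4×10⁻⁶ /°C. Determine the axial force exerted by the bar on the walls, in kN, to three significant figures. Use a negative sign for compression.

-68.5 kN

Free thermal expansion αLΔT = 11.4e-6 · 11200 · 63.1 = 8.057 mm.
The walls impose strain ε = −(8.057)/11200 = -7.1934e-04; σ = Eε = 198000 · -7.1934e-04 = -142.4 MPa.
Wall reaction R = σ·A = -142.4·481.1 = -68520 N = -68.52 kN.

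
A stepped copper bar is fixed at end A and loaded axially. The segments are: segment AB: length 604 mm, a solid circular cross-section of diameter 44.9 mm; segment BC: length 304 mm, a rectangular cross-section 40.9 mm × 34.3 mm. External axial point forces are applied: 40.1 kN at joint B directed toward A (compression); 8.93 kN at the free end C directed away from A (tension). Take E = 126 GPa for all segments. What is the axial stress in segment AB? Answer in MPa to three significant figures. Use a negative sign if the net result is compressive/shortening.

Internal axial forces (sectioning from the free end, tension +): N_BC = 8.93 kN, N_AB = -31.17 kN.
A_AB = 1583 mm².
σ_AB = N_AB/A_AB = -31170/1583 = -19.69 MPa.

-19.7 MPa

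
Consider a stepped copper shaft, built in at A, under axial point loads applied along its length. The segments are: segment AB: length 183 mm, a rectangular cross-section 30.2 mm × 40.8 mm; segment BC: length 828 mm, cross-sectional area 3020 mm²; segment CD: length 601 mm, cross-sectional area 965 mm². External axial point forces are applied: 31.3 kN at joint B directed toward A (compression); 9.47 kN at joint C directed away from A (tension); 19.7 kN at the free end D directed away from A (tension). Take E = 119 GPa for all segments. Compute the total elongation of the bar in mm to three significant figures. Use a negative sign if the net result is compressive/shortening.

Internal axial forces (sectioning from the free end, tension +): N_CD = 19.7 kN, N_BC = 29.17 kN, N_AB = -2.13 kN.
A_AB = 1232 mm².
δ_AB = -2130·183/(1232·119000) = -0.002658 mm
δ_BC = 29170·828/(3020·119000) = 0.06721 mm
δ_CD = 19700·601/(965·119000) = 0.1031 mm
δ = Σδ_i = 0.1677 mm.

0.168 mm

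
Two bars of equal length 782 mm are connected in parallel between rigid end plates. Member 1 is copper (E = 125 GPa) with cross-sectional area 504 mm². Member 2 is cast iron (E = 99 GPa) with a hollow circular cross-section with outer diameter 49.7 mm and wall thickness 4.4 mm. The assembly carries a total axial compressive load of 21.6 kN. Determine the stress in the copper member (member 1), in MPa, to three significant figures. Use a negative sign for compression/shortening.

A_2 = 626.2 mm².
Equal strain + equilibrium ⇒ each member carries load in proportion to AE: A₁E₁ = 63000000 N, A₂E₂ = 61990000 N, ΣAE = 125000000 N.
σ₁ = P·E₁/ΣAE = -21600·125000/125000000 = -21.6 MPa.

-21.6 MPa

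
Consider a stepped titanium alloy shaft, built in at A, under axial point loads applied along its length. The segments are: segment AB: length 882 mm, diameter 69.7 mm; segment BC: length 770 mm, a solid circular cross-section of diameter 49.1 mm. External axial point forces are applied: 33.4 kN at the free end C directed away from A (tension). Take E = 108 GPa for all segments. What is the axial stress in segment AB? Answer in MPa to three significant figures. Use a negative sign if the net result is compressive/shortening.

8.75 MPa

Internal axial forces (sectioning from the free end, tension +): N_BC = 33.4 kN, N_AB = 33.4 kN.
A_AB = 3816 mm².
σ_AB = N_AB/A_AB = 33400/3816 = 8.754 MPa.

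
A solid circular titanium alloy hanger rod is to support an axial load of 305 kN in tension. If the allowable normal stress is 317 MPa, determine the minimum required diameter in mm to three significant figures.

35.0 mm

Required area A ≥ P/σ_allow = 305000/317 = 962.1 mm².
For a solid circular section, d ≥ √(4A/π) = 35 mm.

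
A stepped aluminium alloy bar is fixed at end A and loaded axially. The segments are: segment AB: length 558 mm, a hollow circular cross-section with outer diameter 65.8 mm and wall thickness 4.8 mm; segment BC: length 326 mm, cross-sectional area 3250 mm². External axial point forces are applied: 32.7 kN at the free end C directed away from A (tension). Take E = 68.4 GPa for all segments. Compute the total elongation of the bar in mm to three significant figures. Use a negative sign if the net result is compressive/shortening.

0.338 mm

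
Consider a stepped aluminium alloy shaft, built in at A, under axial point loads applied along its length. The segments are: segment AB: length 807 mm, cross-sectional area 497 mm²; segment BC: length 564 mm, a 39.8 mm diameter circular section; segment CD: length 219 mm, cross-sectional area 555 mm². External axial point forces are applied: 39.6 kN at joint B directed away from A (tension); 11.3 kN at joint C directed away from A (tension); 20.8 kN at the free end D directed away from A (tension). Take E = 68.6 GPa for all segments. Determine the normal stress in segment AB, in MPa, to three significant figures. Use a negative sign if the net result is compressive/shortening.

144 MPa

Internal axial forces (sectioning from the free end, tension +): N_CD = 20.8 kN, N_BC = 32.1 kN, N_AB = 71.7 kN.
σ_AB = N_AB/A_AB = 71700/497 = 144.3 MPa.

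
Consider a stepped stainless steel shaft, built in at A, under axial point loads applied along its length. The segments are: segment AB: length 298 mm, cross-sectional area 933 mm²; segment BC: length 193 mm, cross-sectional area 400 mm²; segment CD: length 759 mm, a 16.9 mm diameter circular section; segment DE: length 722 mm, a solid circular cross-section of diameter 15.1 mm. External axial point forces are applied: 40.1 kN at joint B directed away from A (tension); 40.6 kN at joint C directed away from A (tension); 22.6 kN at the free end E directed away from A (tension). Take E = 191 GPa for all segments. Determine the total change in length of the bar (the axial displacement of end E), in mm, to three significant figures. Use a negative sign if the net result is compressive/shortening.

1.21 mm

Internal axial forces (sectioning from the free end, tension +): N_DE = 22.6 kN, N_CD = 22.6 kN, N_BC = 63.2 kN, N_AB = 103.3 kN.
A_CD = 224.3 mm².
A_DE = 179.1 mm².
δ_AB = 103300·298/(933·191000) = 0.1727 mm
δ_BC = 63200·193/(400·191000) = 0.1597 mm
δ_CD = 22600·759/(224.3·191000) = 0.4004 mm
δ_DE = 22600·722/(179.1·191000) = 0.4771 mm
δ = Σδ_i = 1.21 mm.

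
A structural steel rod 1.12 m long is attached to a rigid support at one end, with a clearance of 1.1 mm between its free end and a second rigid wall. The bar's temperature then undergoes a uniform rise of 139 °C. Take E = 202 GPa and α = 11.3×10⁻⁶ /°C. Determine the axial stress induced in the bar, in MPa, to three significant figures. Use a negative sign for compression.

Free thermal expansion αLΔT = 11.3e-6 · 1120 · 139 = 1.759 mm.
The walls engage after the gap closes; constrained expansion = 1.759 − 1.1 = 0.6592 mm.
The walls impose strain ε = −(0.6592)/1120 = -5.8856e-04; σ = Eε = 202000 · -5.8856e-04 = -118.9 MPa.

-119 MPa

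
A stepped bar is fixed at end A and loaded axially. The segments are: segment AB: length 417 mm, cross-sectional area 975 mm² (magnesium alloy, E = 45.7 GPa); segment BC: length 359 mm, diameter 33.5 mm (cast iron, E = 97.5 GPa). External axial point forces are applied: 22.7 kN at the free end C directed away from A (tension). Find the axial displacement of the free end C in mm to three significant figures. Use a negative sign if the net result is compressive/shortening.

0.307 mm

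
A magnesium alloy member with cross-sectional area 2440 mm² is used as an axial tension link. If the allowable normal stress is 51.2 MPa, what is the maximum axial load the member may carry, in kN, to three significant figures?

P_max = σ_allow · A = 51.2 · 2440 = 124900 N = 124.9 kN.

125 kN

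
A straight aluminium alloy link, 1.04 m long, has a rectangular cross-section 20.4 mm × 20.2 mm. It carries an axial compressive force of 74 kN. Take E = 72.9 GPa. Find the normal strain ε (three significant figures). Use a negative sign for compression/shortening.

A = 412.1 mm².
σ = N/A = -179.6 MPa; ε = σ/E = -179.6/72900 = -2.463e-03.

-0.00246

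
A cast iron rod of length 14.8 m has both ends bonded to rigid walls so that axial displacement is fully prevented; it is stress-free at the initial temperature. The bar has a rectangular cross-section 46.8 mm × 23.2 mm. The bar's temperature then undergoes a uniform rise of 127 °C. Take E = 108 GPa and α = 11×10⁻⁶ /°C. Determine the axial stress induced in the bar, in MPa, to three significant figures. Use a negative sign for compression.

-151 MPa

Free thermal expansion αLΔT = 11e-6 · 14800 · 127 = 20.68 mm.
The walls impose strain ε = −(20.68)/14800 = -1.3970e-03; σ = Eε = 108000 · -1.3970e-03 = -150.9 MPa.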